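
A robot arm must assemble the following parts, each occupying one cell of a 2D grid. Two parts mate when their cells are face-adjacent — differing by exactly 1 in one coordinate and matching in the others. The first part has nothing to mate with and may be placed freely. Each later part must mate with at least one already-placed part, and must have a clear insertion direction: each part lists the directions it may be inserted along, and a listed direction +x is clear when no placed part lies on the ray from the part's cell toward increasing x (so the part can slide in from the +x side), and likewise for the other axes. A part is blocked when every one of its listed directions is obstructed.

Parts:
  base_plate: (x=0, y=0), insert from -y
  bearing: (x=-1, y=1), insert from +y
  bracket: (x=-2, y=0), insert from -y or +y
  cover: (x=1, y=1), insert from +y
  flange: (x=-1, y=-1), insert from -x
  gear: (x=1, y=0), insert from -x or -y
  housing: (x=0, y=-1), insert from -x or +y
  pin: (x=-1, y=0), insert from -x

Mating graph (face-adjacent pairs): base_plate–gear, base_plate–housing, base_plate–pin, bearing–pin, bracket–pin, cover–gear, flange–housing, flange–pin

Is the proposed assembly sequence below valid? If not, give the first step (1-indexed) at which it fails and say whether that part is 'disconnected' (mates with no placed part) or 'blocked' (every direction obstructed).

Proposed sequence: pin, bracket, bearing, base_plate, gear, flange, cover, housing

1. pin@(-1, 0) [-x clear] — {pin}
2. bracket@(-2, 0) [-y clear] — {bracket, pin}
3. bearing@(-1, 1) [+y clear] — {bearing, bracket, pin}
4. base_plate@(0, 0) [-y clear] — {base_plate, bearing, bracket, pin}
5. gear@(1, 0) [-y clear] — {base_plate, bearing, bracket, gear, pin}
6. flange@(-1, -1) [-x clear] — {base_plate, bearing, bracket, flange, gear, pin}
7. cover@(1, 1) [+y clear] — {base_plate, bearing, bracket, cover, flange, gear, pin}
8. housing@(0, -1) — -x/+y all obstructed ⇒ blocked

Invalid at step 8 (blocked)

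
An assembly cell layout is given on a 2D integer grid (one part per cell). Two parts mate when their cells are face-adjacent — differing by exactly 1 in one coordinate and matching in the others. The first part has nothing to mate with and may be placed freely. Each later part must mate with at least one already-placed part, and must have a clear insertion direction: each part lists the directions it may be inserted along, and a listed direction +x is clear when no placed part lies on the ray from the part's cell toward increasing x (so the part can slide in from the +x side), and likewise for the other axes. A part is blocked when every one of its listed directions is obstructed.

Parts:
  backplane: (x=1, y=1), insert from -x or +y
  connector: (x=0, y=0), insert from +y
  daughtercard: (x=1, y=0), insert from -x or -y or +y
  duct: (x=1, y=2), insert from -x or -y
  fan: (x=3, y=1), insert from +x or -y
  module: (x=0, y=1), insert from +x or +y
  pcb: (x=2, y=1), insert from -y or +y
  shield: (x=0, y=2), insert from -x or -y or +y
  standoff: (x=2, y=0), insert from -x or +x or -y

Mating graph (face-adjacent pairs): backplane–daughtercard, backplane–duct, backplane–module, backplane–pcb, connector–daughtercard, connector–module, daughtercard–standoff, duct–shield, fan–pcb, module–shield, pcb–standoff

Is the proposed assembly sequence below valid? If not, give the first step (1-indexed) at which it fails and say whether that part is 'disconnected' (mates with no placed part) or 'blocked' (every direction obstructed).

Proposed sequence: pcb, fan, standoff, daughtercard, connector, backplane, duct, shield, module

Invalid at step 9 (blocked)

1. pcb@(2, 1) [-y clear] — {pcb}
2. fan@(3, 1) [+x clear] — {fan, pcb}
3. standoff@(2, 0) [-x clear] — {fan, pcb, standoff}
4. daughtercard@(1, 0) [-x clear] — {daughtercard, fan, pcb, standoff}
5. connector@(0, 0) [+y clear] — {connector, daughtercard, fan, pcb, standoff}
6. backplane@(1, 1) [-x clear] — {backplane, connector, daughtercard, fan, pcb, standoff}
7. duct@(1, 2) [-x clear] — {backplane, connector, daughtercard, duct, fan, pcb, standoff}
8. shield@(0, 2) [-x clear] — {backplane, connector, daughtercard, duct, fan, pcb, shield, standoff}
9. module@(0, 1) — +x/+y all obstructed ⇒ blocked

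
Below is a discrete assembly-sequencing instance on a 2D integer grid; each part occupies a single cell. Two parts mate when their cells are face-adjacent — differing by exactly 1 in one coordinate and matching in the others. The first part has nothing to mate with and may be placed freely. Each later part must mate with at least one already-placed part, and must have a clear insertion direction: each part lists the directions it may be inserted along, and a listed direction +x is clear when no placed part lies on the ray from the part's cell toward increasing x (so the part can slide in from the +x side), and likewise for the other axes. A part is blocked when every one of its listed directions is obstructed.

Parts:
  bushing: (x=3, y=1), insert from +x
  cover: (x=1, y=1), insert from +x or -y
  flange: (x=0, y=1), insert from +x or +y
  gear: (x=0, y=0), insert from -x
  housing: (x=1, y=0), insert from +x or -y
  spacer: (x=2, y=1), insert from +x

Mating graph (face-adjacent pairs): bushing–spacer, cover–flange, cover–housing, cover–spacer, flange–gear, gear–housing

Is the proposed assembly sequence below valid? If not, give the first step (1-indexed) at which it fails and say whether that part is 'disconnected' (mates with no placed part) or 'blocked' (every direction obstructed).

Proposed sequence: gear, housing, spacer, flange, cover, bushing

Invalid at step 3 (disconnected)

1. gear@(0, 0) [-x clear] — {gear}
2. housing@(1, 0) [+x clear] — {gear, housing}
3. spacer@(2, 1) — no placed neighbour ⇒ disconnected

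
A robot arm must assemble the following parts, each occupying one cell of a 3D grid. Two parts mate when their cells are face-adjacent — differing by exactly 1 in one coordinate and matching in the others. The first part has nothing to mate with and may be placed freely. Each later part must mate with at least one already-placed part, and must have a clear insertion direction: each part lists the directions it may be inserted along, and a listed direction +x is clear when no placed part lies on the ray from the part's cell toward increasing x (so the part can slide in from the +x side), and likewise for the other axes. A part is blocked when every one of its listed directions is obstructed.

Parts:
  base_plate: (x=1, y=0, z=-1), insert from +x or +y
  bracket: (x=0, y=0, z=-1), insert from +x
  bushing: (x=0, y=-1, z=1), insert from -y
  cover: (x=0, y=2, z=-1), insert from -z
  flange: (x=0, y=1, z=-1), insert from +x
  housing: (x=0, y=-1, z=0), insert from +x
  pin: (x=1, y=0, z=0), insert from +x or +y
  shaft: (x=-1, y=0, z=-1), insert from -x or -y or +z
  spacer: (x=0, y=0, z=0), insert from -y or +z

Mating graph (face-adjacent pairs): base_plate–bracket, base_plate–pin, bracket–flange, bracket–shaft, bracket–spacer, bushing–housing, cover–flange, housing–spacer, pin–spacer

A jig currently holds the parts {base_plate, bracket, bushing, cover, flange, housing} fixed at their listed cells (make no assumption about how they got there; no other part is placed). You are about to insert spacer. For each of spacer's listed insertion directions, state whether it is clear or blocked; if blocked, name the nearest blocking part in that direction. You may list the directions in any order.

+z: clear; -y: blocked by housing

-y: nearest on ray is housing@(0, -1, 0) ⇒ blocked
+z: ray from spacer(0, 0, 0) has no placed part ⇒ clear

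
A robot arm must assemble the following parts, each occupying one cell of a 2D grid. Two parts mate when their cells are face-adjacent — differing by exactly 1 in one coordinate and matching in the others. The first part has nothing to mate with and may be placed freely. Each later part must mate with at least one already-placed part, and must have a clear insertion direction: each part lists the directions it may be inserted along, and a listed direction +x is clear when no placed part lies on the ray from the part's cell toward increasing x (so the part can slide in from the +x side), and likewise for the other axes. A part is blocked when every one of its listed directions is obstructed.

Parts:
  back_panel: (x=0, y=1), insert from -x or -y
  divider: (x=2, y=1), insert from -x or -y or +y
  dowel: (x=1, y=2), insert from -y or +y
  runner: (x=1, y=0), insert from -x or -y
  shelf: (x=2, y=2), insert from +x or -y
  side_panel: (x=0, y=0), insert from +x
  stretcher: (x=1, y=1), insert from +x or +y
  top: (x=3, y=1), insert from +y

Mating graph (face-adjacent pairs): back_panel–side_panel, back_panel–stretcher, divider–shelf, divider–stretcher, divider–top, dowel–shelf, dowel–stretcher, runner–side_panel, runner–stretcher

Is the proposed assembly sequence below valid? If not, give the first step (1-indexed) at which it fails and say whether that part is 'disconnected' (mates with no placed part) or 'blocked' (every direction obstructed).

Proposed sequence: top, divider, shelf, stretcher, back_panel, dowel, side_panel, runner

1. top@(3, 1) [+y clear] — {top}
2. divider@(2, 1) [-x clear] — {divider, top}
3. shelf@(2, 2) [+x clear] — {divider, shelf, top}
4. stretcher@(1, 1) [+y clear] — {divider, shelf, stretcher, top}
5. back_panel@(0, 1) [-x clear] — {back_panel, divider, shelf, stretcher, top}
6. dowel@(1, 2) [+y clear] — {back_panel, divider, dowel, shelf, stretcher, top}
7. side_panel@(0, 0) [+x clear] — {back_panel, divider, dowel, shelf, side_panel, stretcher, top}
8. runner@(1, 0) [-y clear] — {back_panel, divider, dowel, runner, shelf, side_panel, stretcher, top}

Valid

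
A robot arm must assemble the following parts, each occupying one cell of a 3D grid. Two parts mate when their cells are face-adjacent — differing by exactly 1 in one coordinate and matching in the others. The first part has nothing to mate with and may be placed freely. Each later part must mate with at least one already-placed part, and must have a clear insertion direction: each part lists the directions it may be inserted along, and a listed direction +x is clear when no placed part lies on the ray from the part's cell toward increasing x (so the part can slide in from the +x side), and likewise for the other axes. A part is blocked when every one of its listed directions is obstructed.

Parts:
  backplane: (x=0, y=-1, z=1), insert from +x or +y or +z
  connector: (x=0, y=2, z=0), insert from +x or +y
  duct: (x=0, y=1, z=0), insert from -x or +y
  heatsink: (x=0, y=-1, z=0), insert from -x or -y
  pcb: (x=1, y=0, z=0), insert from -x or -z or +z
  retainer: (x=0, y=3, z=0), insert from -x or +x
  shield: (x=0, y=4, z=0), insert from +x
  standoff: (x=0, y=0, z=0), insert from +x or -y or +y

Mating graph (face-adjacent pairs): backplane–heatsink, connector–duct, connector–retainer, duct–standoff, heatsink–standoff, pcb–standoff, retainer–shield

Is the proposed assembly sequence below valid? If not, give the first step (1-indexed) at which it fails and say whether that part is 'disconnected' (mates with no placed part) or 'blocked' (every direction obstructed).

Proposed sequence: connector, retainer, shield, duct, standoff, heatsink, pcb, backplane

Valid

1. connector@(0, 2, 0) [+x clear] — {connector}
2. retainer@(0, 3, 0) [-x clear] — {connector, retainer}
3. shield@(0, 4, 0) [+x clear] — {connector, retainer, shield}
4. duct@(0, 1, 0) [-x clear] — {connector, duct, retainer, shield}
5. standoff@(0, 0, 0) [+x clear] — {connector, duct, retainer, shield, standoff}
6. heatsink@(0, -1, 0) [-x clear] — {connector, duct, heatsink, retainer, shield, standoff}
7. pcb@(1, 0, 0) [-z clear] — {connector, duct, heatsink, pcb, retainer, shield, standoff}
8. backplane@(0, -1, 1) [+x clear] — {backplane, connector, duct, heatsink, pcb, retainer, shield, standoff}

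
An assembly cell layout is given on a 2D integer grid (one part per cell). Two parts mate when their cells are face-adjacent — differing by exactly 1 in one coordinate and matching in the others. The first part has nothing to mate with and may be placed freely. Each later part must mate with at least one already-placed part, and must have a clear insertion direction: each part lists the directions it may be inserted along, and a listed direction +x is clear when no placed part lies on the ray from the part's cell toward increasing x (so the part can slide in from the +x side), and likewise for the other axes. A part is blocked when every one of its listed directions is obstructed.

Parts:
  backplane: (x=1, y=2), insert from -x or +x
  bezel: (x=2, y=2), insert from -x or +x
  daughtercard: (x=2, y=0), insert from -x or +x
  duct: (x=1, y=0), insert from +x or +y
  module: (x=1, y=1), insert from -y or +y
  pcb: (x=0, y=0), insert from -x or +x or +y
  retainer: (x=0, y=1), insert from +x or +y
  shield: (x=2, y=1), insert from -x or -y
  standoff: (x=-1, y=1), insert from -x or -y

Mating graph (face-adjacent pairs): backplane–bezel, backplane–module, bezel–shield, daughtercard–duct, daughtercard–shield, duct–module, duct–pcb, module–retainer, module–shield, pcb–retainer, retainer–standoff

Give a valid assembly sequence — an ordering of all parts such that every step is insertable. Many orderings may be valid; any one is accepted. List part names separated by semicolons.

1. retainer@(0, 1) [+x clear] — {retainer}
2. pcb@(0, 0) [-x clear] — {pcb, retainer}
3. module@(1, 1) [-y clear] — {module, pcb, retainer}
4. shield@(2, 1) [-y clear] — {module, pcb, retainer, shield}
5. bezel@(2, 2) [-x clear] — {bezel, module, pcb, retainer, shield}
6. backplane@(1, 2) [-x clear] — {backplane, bezel, module, pcb, retainer, shield}
7. duct@(1, 0) [+x clear] — {backplane, bezel, duct, module, pcb, retainer, shield}
8. daughtercard@(2, 0) [+x clear] — {backplane, bezel, daughtercard, duct, module, pcb, retainer, shield}
9. standoff@(-1, 1) [-x clear] — {backplane, bezel, daughtercard, duct, module, pcb, retainer, shield, standoff}

retainer; pcb; module; shield; bezel; backplane; duct; daughtercard; standoff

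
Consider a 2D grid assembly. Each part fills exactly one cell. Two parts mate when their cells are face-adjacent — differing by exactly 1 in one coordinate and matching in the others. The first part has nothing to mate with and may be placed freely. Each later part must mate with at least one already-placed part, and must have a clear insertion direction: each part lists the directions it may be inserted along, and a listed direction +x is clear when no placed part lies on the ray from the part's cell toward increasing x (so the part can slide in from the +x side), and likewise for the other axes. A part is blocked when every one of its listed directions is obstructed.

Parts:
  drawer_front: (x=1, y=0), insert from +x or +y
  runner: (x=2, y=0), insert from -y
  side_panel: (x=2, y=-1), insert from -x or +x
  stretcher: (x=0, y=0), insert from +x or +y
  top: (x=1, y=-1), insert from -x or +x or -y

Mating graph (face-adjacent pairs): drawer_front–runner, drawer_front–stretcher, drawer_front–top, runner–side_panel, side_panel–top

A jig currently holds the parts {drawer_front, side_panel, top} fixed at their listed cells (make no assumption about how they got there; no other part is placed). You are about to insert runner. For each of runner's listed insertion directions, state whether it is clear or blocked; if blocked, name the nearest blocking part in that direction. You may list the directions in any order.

-y: nearest on ray is side_panel@(2, -1) ⇒ blocked

-y: blocked by side_panel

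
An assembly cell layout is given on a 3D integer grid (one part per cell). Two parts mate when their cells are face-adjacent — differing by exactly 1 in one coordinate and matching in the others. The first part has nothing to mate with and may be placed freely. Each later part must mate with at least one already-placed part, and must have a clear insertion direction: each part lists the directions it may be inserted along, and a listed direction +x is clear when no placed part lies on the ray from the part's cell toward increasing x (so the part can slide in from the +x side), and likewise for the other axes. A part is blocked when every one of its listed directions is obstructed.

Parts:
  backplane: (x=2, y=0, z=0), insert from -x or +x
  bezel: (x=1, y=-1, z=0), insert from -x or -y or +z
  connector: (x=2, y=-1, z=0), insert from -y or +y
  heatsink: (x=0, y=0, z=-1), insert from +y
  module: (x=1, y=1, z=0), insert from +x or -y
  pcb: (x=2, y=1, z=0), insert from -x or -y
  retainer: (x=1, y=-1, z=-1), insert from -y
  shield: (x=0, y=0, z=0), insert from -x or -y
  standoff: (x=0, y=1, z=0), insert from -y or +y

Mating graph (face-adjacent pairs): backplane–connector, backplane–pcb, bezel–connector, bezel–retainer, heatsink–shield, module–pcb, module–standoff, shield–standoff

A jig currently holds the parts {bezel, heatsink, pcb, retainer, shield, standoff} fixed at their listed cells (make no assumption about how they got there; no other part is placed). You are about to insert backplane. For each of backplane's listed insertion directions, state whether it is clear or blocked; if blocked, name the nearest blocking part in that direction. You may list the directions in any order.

-x: nearest on ray is shield@(0, 0, 0) ⇒ blocked
+x: ray from backplane(2, 0, 0) has no placed part ⇒ clear

+x: clear; -x: blocked by shield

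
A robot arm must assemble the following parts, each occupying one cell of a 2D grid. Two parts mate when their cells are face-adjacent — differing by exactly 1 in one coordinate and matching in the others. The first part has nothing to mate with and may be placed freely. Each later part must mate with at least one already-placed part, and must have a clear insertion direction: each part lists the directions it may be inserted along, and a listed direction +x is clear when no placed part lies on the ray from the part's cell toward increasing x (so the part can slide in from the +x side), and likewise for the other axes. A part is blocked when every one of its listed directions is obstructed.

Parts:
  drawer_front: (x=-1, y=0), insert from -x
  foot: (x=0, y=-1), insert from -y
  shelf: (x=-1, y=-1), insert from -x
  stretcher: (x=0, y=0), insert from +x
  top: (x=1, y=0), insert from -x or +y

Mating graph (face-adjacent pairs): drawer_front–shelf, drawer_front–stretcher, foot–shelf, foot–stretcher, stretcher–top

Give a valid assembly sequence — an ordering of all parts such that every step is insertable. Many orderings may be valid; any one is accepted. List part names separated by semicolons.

1. foot@(0, -1) [-y clear] — {foot}
2. stretcher@(0, 0) [+x clear] — {foot, stretcher}
3. top@(1, 0) [+y clear] — {foot, stretcher, top}
4. shelf@(-1, -1) [-x clear] — {foot, shelf, stretcher, top}
5. drawer_front@(-1, 0) [-x clear] — {drawer_front, foot, shelf, stretcher, top}

foot; stretcher; top; shelf; drawer_front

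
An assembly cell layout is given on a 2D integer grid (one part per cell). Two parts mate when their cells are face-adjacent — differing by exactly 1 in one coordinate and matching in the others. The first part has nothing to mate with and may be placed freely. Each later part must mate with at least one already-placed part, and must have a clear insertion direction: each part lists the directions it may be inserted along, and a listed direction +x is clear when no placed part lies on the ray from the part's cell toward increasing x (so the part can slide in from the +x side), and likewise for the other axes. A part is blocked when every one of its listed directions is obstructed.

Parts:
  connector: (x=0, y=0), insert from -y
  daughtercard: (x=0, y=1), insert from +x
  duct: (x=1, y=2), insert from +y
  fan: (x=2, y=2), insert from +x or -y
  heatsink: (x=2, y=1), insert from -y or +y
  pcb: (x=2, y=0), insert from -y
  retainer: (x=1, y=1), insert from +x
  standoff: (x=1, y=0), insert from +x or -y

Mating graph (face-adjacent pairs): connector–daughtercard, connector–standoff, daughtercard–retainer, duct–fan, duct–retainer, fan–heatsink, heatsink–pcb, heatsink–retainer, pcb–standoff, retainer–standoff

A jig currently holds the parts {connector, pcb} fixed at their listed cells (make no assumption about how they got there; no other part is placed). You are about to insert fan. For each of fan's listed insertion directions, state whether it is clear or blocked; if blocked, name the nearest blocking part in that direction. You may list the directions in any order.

+x: clear; -y: blocked by pcb

+x: ray from fan(2, 2) has no placed part ⇒ clear
-y: nearest on ray is pcb@(2, 0) ⇒ blocked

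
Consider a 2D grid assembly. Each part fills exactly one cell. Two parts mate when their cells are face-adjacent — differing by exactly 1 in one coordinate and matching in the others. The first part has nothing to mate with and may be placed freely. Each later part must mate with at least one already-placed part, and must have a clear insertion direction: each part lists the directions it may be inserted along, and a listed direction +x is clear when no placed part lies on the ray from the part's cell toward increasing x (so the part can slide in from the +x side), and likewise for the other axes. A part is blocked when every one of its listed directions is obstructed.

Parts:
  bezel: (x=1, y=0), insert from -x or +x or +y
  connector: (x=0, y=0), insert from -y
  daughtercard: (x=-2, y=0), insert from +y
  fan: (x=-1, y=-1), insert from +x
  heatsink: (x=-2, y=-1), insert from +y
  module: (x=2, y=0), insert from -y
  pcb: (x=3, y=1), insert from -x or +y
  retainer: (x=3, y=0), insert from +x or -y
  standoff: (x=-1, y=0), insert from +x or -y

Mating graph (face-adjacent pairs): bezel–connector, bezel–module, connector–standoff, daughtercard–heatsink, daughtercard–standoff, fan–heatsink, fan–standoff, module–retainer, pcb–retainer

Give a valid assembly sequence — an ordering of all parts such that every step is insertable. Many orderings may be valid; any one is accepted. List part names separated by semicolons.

pcb; retainer; module; bezel; connector; standoff; fan; heatsink; daughtercard

1. pcb@(3, 1) [-x clear] — {pcb}
2. retainer@(3, 0) [+x clear] — {pcb, retainer}
3. module@(2, 0) [-y clear] — {module, pcb, retainer}
4. bezel@(1, 0) [-x clear] — {bezel, module, pcb, retainer}
5. connector@(0, 0) [-y clear] — {bezel, connector, module, pcb, retainer}
6. standoff@(-1, 0) [-y clear] — {bezel, connector, module, pcb, retainer, standoff}
7. fan@(-1, -1) [+x clear] — {bezel, connector, fan, module, pcb, retainer, standoff}
8. heatsink@(-2, -1) [+y clear] — {bezel, connector, fan, heatsink, module, pcb, retainer, standoff}
9. daughtercard@(-2, 0) [+y clear] — {bezel, connector, daughtercard, fan, heatsink, module, pcb, retainer, standoff}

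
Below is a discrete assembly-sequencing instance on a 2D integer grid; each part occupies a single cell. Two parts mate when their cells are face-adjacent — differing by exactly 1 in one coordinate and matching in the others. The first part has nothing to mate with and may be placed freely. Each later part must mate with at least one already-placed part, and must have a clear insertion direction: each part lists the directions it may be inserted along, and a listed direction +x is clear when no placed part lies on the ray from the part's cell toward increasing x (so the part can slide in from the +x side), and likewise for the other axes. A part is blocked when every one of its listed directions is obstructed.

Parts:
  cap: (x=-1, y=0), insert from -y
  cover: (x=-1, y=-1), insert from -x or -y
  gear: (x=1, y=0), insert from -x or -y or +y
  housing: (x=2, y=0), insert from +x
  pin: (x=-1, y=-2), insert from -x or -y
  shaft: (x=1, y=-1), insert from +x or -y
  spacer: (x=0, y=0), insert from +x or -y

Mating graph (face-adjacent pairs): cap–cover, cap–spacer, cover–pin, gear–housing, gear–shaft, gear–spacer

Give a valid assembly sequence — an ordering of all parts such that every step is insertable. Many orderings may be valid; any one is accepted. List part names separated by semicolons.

1. shaft@(1, -1) [+x clear] — {shaft}
2. gear@(1, 0) [-x clear] — {gear, shaft}
3. spacer@(0, 0) [-y clear] — {gear, shaft, spacer}
4. cap@(-1, 0) [-y clear] — {cap, gear, shaft, spacer}
5. cover@(-1, -1) [-x clear] — {cap, cover, gear, shaft, spacer}
6. pin@(-1, -2) [-x clear] — {cap, cover, gear, pin, shaft, spacer}
7. housing@(2, 0) [+x clear] — {cap, cover, gear, housing, pin, shaft, spacer}

shaft; gear; spacer; cap; cover; pin; housing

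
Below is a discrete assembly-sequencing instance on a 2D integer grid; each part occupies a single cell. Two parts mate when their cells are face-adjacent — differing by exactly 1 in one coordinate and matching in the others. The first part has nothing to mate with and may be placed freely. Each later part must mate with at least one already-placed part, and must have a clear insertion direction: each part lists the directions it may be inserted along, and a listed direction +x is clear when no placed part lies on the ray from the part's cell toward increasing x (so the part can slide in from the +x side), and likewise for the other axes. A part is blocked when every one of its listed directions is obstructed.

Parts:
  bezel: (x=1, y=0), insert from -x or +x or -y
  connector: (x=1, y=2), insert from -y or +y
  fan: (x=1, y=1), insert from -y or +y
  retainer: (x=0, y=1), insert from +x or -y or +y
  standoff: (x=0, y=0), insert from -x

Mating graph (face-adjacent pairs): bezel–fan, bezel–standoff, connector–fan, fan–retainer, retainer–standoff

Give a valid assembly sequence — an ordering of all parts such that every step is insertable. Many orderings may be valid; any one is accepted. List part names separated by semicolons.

fan; retainer; connector; standoff; bezel

1. fan@(1, 1) [-y clear] — {fan}
2. retainer@(0, 1) [-y clear] — {fan, retainer}
3. connector@(1, 2) [+y clear] — {connector, fan, retainer}
4. standoff@(0, 0) [-x clear] — {connector, fan, retainer, standoff}
5. bezel@(1, 0) [+x clear] — {bezel, connector, fan, retainer, standoff}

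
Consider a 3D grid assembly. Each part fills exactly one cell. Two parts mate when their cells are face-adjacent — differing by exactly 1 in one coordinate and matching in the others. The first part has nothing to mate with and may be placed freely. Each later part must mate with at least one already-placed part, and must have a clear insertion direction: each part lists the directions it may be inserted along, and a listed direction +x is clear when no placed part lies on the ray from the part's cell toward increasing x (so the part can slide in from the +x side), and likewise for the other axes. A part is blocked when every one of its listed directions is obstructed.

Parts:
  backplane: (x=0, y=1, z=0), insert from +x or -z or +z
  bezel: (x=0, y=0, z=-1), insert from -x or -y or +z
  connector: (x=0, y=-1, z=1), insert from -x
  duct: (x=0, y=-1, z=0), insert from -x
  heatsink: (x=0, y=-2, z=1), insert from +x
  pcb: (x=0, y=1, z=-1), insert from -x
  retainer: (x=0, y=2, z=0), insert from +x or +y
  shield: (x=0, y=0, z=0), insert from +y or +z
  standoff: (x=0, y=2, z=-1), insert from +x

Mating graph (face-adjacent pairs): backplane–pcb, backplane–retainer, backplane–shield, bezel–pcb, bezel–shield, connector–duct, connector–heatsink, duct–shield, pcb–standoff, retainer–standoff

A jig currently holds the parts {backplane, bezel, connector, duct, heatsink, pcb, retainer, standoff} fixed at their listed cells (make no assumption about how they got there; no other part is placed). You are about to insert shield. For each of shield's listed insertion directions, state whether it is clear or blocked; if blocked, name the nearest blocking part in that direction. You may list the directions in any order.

+y: blocked by backplane; +z: clear

+y: nearest on ray is backplane@(0, 1, 0) ⇒ blocked
+z: ray from shield(0, 0, 0) has no placed part ⇒ clear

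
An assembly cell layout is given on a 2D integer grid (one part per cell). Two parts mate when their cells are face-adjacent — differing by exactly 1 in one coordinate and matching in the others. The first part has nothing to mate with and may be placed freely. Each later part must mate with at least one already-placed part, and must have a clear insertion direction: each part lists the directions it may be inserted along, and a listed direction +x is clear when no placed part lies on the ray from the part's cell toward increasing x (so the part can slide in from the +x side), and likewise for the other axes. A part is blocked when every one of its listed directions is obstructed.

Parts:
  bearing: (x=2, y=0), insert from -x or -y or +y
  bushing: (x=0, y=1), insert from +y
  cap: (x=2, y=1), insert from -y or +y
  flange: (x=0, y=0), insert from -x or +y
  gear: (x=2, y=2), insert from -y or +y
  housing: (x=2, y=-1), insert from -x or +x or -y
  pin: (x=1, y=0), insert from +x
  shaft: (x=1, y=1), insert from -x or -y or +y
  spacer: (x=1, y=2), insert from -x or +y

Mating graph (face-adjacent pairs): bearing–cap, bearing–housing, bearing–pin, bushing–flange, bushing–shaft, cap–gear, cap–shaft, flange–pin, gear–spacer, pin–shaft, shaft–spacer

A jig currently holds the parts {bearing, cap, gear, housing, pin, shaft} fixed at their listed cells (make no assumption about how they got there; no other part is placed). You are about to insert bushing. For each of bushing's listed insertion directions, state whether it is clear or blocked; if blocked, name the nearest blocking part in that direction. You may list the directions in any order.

+y: clear

+y: ray from bushing(0, 1) has no placed part ⇒ clear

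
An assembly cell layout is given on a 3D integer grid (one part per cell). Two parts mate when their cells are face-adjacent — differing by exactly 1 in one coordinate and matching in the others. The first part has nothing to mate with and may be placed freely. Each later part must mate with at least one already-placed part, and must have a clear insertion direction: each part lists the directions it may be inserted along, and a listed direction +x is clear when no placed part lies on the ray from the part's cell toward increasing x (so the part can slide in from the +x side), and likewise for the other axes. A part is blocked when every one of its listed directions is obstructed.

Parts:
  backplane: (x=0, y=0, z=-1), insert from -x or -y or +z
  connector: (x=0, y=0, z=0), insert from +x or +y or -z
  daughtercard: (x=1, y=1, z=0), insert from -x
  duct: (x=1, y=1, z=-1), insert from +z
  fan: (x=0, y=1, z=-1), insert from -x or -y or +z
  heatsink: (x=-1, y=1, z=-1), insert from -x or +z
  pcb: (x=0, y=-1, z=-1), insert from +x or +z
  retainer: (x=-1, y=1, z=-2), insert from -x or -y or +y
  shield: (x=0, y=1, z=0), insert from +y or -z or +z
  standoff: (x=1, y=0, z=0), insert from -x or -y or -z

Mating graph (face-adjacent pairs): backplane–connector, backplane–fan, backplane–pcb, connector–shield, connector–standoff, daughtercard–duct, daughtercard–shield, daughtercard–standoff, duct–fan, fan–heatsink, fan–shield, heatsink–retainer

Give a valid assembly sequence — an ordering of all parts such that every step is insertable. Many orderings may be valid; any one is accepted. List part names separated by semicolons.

1. pcb@(0, -1, -1) [+x clear] — {pcb}
2. backplane@(0, 0, -1) [-x clear] — {backplane, pcb}
3. connector@(0, 0, 0) [+x clear] — {backplane, connector, pcb}
4. fan@(0, 1, -1) [-x clear] — {backplane, connector, fan, pcb}
5. duct@(1, 1, -1) [+z clear] — {backplane, connector, duct, fan, pcb}
6. heatsink@(-1, 1, -1) [-x clear] — {backplane, connector, duct, fan, heatsink, pcb}
7. retainer@(-1, 1, -2) [-x clear] — {backplane, connector, duct, fan, heatsink, pcb, retainer}
8. daughtercard@(1, 1, 0) [-x clear] — {backplane, connector, daughtercard, duct, fan, heatsink, pcb, retainer}
9. shield@(0, 1, 0) [+y clear] — {backplane, connector, daughtercard, duct, fan, heatsink, pcb, retainer, shield}
10. standoff@(1, 0, 0) [-y clear] — {backplane, connector, daughtercard, duct, fan, heatsink, pcb, retainer, shield, standoff}

pcb; backplane; connector; fan; duct; heatsink; retainer; daughtercard; shield; standoff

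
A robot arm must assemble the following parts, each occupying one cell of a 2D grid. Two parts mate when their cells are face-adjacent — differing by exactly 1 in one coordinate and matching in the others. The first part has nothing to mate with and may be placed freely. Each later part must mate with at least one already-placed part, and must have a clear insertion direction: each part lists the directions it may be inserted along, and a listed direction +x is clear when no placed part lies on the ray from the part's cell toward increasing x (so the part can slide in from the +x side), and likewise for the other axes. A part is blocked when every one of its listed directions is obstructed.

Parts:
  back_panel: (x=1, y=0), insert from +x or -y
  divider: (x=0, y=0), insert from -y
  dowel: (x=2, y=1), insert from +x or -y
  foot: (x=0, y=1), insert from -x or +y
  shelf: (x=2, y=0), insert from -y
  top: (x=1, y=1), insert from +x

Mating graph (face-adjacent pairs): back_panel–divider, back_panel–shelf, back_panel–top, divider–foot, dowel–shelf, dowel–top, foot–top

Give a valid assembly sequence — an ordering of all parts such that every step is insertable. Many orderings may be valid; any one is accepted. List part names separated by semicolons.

1. divider@(0, 0) [-y clear] — {divider}
2. back_panel@(1, 0) [+x clear] — {back_panel, divider}
3. shelf@(2, 0) [-y clear] — {back_panel, divider, shelf}
4. top@(1, 1) [+x clear] — {back_panel, divider, shelf, top}
5. foot@(0, 1) [-x clear] — {back_panel, divider, foot, shelf, top}
6. dowel@(2, 1) [+x clear] — {back_panel, divider, dowel, foot, shelf, top}

divider; back_panel; shelf; top; foot; dowel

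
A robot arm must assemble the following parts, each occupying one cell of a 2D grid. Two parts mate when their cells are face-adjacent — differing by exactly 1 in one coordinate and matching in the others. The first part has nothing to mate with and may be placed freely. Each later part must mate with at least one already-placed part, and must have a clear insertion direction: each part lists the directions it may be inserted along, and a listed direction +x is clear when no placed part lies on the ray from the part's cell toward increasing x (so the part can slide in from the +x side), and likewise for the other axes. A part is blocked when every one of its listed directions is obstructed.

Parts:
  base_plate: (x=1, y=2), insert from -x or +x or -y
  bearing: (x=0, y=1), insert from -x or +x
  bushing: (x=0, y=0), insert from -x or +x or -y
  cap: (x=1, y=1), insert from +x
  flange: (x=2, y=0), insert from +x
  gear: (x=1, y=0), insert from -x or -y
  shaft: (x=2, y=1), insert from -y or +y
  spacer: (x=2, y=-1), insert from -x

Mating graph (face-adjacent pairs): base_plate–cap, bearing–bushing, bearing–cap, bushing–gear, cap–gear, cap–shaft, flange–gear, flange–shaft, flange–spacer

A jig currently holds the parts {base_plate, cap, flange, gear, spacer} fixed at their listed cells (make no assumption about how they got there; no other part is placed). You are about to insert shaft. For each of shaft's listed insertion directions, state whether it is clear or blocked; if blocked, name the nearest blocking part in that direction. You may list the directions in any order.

+y: clear; -y: blocked by flange

-y: nearest on ray is flange@(2, 0) ⇒ blocked
+y: ray from shaft(2, 1) has no placed part ⇒ clear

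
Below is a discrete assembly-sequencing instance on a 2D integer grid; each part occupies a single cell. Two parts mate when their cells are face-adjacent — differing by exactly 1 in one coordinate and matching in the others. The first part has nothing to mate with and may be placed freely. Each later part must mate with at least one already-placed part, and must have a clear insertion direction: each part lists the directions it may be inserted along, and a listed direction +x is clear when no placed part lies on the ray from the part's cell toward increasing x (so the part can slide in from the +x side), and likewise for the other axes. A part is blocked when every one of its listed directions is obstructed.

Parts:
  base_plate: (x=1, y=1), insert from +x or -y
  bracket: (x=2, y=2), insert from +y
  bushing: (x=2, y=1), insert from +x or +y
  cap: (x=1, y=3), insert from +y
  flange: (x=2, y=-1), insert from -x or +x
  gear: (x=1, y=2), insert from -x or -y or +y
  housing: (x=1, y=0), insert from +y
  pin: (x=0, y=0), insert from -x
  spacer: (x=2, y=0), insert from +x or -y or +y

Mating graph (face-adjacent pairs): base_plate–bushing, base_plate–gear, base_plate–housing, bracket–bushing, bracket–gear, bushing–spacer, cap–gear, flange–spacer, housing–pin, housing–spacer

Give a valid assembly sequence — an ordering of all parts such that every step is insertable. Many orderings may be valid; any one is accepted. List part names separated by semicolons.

flange; spacer; housing; base_plate; bushing; bracket; pin; gear; cap

1. flange@(2, -1) [-x clear] — {flange}
2. spacer@(2, 0) [+x clear] — {flange, spacer}
3. housing@(1, 0) [+y clear] — {flange, housing, spacer}
4. base_plate@(1, 1) [+x clear] — {base_plate, flange, housing, spacer}
5. bushing@(2, 1) [+x clear] — {base_plate, bushing, flange, housing, spacer}
6. bracket@(2, 2) [+y clear] — {base_plate, bracket, bushing, flange, housing, spacer}
7. pin@(0, 0) [-x clear] — {base_plate, bracket, bushing, flange, housing, pin, spacer}
8. gear@(1, 2) [-x clear] — {base_plate, bracket, bushing, flange, gear, housing, pin, spacer}
9. cap@(1, 3) [+y clear] — {base_plate, bracket, bushing, cap, flange, gear, housing, pin, spacer}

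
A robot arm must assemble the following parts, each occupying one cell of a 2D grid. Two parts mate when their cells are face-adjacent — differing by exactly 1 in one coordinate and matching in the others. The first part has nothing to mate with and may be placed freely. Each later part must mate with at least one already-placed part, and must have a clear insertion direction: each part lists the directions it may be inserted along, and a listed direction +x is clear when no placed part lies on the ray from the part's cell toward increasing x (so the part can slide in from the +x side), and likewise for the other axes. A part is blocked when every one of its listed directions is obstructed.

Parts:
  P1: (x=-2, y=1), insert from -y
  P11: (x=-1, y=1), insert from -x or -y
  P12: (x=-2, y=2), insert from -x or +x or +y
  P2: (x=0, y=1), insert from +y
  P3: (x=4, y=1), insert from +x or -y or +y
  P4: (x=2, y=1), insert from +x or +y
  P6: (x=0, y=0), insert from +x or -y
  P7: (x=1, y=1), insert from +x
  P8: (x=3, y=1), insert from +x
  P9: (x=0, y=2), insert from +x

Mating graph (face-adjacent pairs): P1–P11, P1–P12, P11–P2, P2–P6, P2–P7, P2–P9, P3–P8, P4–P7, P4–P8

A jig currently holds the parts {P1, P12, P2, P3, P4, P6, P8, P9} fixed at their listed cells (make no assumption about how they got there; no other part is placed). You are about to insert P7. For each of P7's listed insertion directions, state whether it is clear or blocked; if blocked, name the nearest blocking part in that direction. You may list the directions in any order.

+x: blocked by P4

+x: nearest on ray is P4@(2, 1) ⇒ blocked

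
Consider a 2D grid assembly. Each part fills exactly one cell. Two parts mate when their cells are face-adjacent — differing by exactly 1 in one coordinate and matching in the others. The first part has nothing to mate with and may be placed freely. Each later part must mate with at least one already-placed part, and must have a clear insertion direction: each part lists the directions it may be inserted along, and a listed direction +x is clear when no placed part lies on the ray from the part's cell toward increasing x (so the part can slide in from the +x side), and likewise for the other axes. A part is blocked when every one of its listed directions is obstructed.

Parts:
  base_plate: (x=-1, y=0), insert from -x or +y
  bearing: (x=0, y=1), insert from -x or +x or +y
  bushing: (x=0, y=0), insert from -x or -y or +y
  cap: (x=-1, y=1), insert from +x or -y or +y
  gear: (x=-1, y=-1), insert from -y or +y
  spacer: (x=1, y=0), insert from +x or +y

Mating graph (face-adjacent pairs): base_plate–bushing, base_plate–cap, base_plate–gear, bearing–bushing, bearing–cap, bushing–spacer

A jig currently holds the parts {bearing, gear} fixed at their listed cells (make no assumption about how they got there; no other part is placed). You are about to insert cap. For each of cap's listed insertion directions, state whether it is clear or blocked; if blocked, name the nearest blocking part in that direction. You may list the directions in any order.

+x: nearest on ray is bearing@(0, 1) ⇒ blocked
-y: nearest on ray is gear@(-1, -1) ⇒ blocked
+y: ray from cap(-1, 1) has no placed part ⇒ clear

+x: blocked by bearing; +y: clear; -y: blocked by gear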